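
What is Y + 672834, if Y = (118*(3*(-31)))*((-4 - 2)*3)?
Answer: 870366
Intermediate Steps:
Y = 197532 (Y = (118*(-93))*(-6*3) = -10974*(-18) = 197532)
Y + 672834 = 197532 + 672834 = 870366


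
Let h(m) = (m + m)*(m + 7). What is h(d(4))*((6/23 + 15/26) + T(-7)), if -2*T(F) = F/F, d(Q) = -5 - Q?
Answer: 3636/299 ≈ 12.161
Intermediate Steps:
T(F) = -½ (T(F) = -F/(2*F) = -½*1 = -½)
h(m) = 2*m*(7 + m) (h(m) = (2*m)*(7 + m) = 2*m*(7 + m))
h(d(4))*((6/23 + 15/26) + T(-7)) = (2*(-5 - 1*4)*(7 + (-5 - 1*4)))*((6/23 + 15/26) - ½) = (2*(-5 - 4)*(7 + (-5 - 4)))*((6*(1/23) + 15*(1/26)) - ½) = (2*(-9)*(7 - 9))*((6/23 + 15/26) - ½) = (2*(-9)*(-2))*(501/598 - ½) = 36*(101/299) = 3636/299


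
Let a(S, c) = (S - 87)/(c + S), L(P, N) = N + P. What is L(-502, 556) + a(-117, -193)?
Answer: 8472/155 ≈ 54.658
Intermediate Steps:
a(S, c) = (-87 + S)/(S + c)
L(-502, 556) + a(-117, -193) = (556 - 502) + (-87 - 117)/(-117 - 193) = 54 - 204/(-310) = 54 - 1/310*(-204) = 54 + 102/155 = 8472/155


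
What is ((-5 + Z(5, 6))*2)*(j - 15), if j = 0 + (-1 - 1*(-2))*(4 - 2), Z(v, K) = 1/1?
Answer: 104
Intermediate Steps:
Z(v, K) = 1
j = 2 (j = 0 + (-1 + 2)*2 = 0 + 1*2 = 0 + 2 = 2)
((-5 + Z(5, 6))*2)*(j - 15) = ((-5 + 1)*2)*(2 - 15) = -4*2*(-13) = -8*(-13) = 104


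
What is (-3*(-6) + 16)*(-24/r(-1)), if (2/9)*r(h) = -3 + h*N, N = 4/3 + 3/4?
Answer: 2176/61 ≈ 35.672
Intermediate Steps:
N = 25/12 (N = 4*(1/3) + 3*(1/4) = 4/3 + 3/4 = 25/12 ≈ 2.0833)
r(h) = -27/2 + 75*h/8 (r(h) = 9*(-3 + h*(25/12))/2 = 9*(-3 + 25*h/12)/2 = -27/2 + 75*h/8)
(-3*(-6) + 16)*(-24/r(-1)) = (-3*(-6) + 16)*(-24/(-27/2 + (75/8)*(-1))) = (18 + 16)*(-24/(-27/2 - 75/8)) = 34*(-24/(-183/8)) = 34*(-24*(-8/183)) = 34*(64/61) = 2176/61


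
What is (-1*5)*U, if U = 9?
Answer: -45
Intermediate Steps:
(-1*5)*U = -1*5*9 = -5*9 = -45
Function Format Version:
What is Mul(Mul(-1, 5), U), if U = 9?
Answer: -45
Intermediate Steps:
Mul(Mul(-1, 5), U) = Mul(Mul(-1, 5), 9) = Mul(-5, 9) = -45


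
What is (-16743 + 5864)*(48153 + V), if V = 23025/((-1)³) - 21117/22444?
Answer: -6135230707485/22444 ≈ -2.7336e+8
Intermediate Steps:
V = -516794217/22444 (V = 23025/(-1) - 21117*1/22444 = 23025*(-1) - 21117/22444 = -23025 - 21117/22444 = -516794217/22444 ≈ -23026.)
(-16743 + 5864)*(48153 + V) = (-16743 + 5864)*(48153 - 516794217/22444) = -10879*563951715/22444 = -6135230707485/22444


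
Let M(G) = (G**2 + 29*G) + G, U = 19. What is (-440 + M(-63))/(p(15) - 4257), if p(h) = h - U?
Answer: -1639/4261 ≈ -0.38465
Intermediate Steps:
M(G) = G**2 + 30*G
p(h) = -19 + h (p(h) = h - 1*19 = h - 19 = -19 + h)
(-440 + M(-63))/(p(15) - 4257) = (-440 - 63*(30 - 63))/((-19 + 15) - 4257) = (-440 - 63*(-33))/(-4 - 4257) = (-440 + 2079)/(-4261) = 1639*(-1/4261) = -1639/4261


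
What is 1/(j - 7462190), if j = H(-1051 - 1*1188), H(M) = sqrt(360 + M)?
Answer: -7462190/55684279597979 - I*sqrt(1879)/55684279597979 ≈ -1.3401e-7 - 7.7845e-13*I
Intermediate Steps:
j = I*sqrt(1879) (j = sqrt(360 + (-1051 - 1*1188)) = sqrt(360 + (-1051 - 1188)) = sqrt(360 - 2239) = sqrt(-1879) = I*sqrt(1879) ≈ 43.347*I)
1/(j - 7462190) = 1/(I*sqrt(1879) - 7462190) = 1/(-7462190 + I*sqrt(1879))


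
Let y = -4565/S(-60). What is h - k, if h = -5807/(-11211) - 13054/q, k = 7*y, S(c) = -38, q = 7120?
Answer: -638678083163/758312040 ≈ -842.24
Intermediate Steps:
y = 4565/38 (y = -4565/(-38) = -4565*(-1/38) = 4565/38 ≈ 120.13)
k = 31955/38 (k = 7*(4565/38) = 31955/38 ≈ 840.92)
h = -52501277/39911160 (h = -5807/(-11211) - 13054/7120 = -5807*(-1/11211) - 13054*1/7120 = 5807/11211 - 6527/3560 = -52501277/39911160 ≈ -1.3155)
h - k = -52501277/39911160 - 1*31955/38 = -52501277/39911160 - 31955/38 = -638678083163/758312040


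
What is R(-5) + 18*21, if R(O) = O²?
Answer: 403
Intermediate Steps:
R(-5) + 18*21 = (-5)² + 18*21 = 25 + 378 = 403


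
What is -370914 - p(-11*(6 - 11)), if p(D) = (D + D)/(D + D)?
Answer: -370915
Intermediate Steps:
p(D) = 1 (p(D) = (2*D)/((2*D)) = (2*D)*(1/(2*D)) = 1)
-370914 - p(-11*(6 - 11)) = -370914 - 1*1 = -370914 - 1 = -370915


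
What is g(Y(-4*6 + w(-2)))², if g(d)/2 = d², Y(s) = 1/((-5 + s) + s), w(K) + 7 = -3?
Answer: 4/28398241 ≈ 1.4085e-7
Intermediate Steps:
w(K) = -10 (w(K) = -7 - 3 = -10)
Y(s) = 1/(-5 + 2*s)
g(d) = 2*d²
g(Y(-4*6 + w(-2)))² = (2*(1/(-5 + 2*(-4*6 - 10)))²)² = (2*(1/(-5 + 2*(-24 - 10)))²)² = (2*(1/(-5 + 2*(-34)))²)² = (2*(1/(-5 - 68))²)² = (2*(1/(-73))²)² = (2*(-1/73)²)² = (2*(1/5329))² = (2/5329)² = 4/28398241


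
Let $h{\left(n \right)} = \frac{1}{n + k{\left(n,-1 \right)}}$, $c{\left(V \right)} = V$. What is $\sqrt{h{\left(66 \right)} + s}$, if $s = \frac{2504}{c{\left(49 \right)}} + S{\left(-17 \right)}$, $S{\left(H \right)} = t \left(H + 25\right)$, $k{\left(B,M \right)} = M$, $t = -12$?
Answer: $\frac{i \sqrt{9291815}}{455} \approx 6.6994 i$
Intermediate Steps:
$h{\left(n \right)} = \frac{1}{-1 + n}$ ($h{\left(n \right)} = \frac{1}{n - 1} = \frac{1}{-1 + n}$)
$S{\left(H \right)} = -300 - 12 H$ ($S{\left(H \right)} = - 12 \left(H + 25\right) = - 12 \left(25 + H\right) = -300 - 12 H$)
$s = - \frac{2200}{49}$ ($s = \frac{2504}{49} - 96 = - \frac{2200}{49} \approx -44.898$)
$\sqrt{h{\left(66 \right)} + s} = \sqrt{\frac{1}{-1 + 66} - \frac{2200}{49}} = \sqrt{\frac{1}{65} - \frac{2200}{49}} = \sqrt{- \frac{142951}{3185}} = \frac{i \sqrt{9291815}}{455}$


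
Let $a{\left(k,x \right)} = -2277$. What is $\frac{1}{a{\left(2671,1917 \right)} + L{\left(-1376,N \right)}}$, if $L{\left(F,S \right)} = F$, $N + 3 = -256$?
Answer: $- \frac{1}{3653} \approx -0.00027375$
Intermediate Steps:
$N = -259$ ($N = -3 - 256 = -259$)
$\frac{1}{a{\left(2671,1917 \right)} + L{\left(-1376,N \right)}} = \frac{1}{-2277 - 1376} = \frac{1}{-3653} = - \frac{1}{3653}$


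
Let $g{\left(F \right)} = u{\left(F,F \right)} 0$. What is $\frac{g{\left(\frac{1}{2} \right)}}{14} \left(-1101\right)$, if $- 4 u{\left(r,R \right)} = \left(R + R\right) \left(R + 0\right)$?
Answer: $0$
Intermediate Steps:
$u{\left(r,R \right)} = - \frac{R^{2}}{2}$ ($u{\left(r,R \right)} = - \frac{\left(R + R\right) \left(R + 0\right)}{4} = - \frac{2 R R}{4} = - \frac{2 R^{2}}{4} = - \frac{R^{2}}{2}$)
$g{\left(F \right)} = 0$ ($g{\left(F \right)} = - \frac{F^{2}}{2} \cdot 0 = 0$)
$\frac{g{\left(\frac{1}{2} \right)}}{14} \left(-1101\right) = \frac{0}{14} \left(-1101\right) = 0 \cdot \frac{1}{14} \left(-1101\right) = 0 \left(-1101\right) = 0$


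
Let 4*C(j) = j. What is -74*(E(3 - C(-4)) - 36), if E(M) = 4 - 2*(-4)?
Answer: 1776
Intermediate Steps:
C(j) = j/4
E(M) = 12 (E(M) = 4 + 8 = 12)
-74*(E(3 - C(-4)) - 36) = -74*(12 - 36) = -74*(-24) = 1776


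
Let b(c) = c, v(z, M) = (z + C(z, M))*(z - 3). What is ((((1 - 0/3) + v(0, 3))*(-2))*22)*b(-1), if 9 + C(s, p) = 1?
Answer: 1100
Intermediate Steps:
C(s, p) = -8 (C(s, p) = -9 + 1 = -8)
v(z, M) = (-8 + z)*(-3 + z) (v(z, M) = (z - 8)*(z - 3) = (-8 + z)*(-3 + z))
((((1 - 0/3) + v(0, 3))*(-2))*22)*b(-1) = ((((1 - 0/3) + (24 + 0² - 11*0))*(-2))*22)*(-1) = ((((1 - 0/3) + (24 + 0 + 0))*(-2))*22)*(-1) = ((((1 - 1*0) + 24)*(-2))*22)*(-1) = ((((1 + 0) + 24)*(-2))*22)*(-1) = (((1 + 24)*(-2))*22)*(-1) = ((25*(-2))*22)*(-1) = -50*22*(-1) = -1100*(-1) = 1100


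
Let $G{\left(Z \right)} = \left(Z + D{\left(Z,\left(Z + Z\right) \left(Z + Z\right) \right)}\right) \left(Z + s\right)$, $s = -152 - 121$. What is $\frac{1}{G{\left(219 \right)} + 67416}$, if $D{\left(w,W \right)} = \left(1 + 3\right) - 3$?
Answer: $\frac{1}{55536} \approx 1.8006 \cdot 10^{-5}$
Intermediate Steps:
$s = -273$
$D{\left(w,W \right)} = 1$ ($D{\left(w,W \right)} = 4 - 3 = 1$)
$G{\left(Z \right)} = \left(1 + Z\right) \left(-273 + Z\right)$ ($G{\left(Z \right)} = \left(Z + 1\right) \left(Z - 273\right) = \left(1 + Z\right) \left(-273 + Z\right)$)
$\frac{1}{G{\left(219 \right)} + 67416} = \frac{1}{\left(-273 + 219^{2} - 59568\right) + 67416} = \frac{1}{\left(-273 + 47961 - 59568\right) + 67416} = \frac{1}{-11880 + 67416} = \frac{1}{55536}$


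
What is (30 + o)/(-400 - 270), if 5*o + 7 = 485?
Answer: -314/1675 ≈ -0.18746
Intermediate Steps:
o = 478/5 (o = -7/5 + (⅕)*485 = -7/5 + 97 = 478/5 ≈ 95.600)
(30 + o)/(-400 - 270) = (30 + 478/5)/(-400 - 270) = (628/5)/(-670) = (628/5)*(-1/670) = -314/1675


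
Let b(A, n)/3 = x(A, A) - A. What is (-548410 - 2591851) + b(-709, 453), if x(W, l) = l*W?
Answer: -1630091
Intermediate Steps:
x(W, l) = W*l
b(A, n) = -3*A + 3*A**2 (b(A, n) = 3*(A*A - A) = 3*(A**2 - A) = -3*A + 3*A**2)
(-548410 - 2591851) + b(-709, 453) = (-548410 - 2591851) + 3*(-709)*(-1 - 709) = -3140261 + 3*(-709)*(-710) = -3140261 + 1510170 = -1630091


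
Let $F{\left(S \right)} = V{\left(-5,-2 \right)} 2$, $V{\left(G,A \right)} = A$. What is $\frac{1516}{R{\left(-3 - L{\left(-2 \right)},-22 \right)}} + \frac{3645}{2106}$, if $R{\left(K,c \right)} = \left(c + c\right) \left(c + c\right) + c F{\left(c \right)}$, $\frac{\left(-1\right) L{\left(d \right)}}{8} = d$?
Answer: $\frac{8156}{3289} \approx 2.4798$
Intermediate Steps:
$L{\left(d \right)} = - 8 d$
$F{\left(S \right)} = -4$ ($F{\left(S \right)} = \left(-2\right) 2 = -4$)
$R{\left(K,c \right)} = - 4 c + 4 c^{2}$ ($R{\left(K,c \right)} = \left(c + c\right) \left(c + c\right) + c \left(-4\right) = 2 c 2 c - 4 c = 4 c^{2} - 4 c = - 4 c + 4 c^{2}$)
$\frac{1516}{R{\left(-3 - L{\left(-2 \right)},-22 \right)}} + \frac{3645}{2106} = \frac{1516}{4 \left(-22\right) \left(-1 - 22\right)} + \frac{3645}{2106} = \frac{1516}{4 \left(-22\right) \left(-23\right)} + 3645 \cdot \frac{1}{2106} = \frac{1516}{2024} + \frac{45}{26} = 1516 \cdot \frac{1}{2024} + \frac{45}{26} = \frac{379}{506} + \frac{45}{26} = \frac{8156}{3289}$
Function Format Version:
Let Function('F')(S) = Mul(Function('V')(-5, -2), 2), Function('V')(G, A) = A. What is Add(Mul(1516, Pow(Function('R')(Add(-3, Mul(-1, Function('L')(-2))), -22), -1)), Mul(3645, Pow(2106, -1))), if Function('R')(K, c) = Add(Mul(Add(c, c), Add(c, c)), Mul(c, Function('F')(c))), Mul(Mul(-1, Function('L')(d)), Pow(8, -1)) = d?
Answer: Rational(8156, 3289) ≈ 2.4798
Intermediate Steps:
Function('L')(d) = Mul(-8, d)
Function('F')(S) = -4 (Function('F')(S) = Mul(-2, 2) = -4)
Function('R')(K, c) = Add(Mul(-4, c), Mul(4, Pow(c, 2))) (Function('R')(K, c) = Add(Mul(Add(c, c), Add(c, c)), Mul(c, -4)) = Add(Mul(Mul(2, c), Mul(2, c)), Mul(-4, c)) = Add(Mul(4, Pow(c, 2)), Mul(-4, c)) = Add(Mul(-4, c), Mul(4, Pow(c, 2))))
Add(Mul(1516, Pow(Function('R')(Add(-3, Mul(-1, Function('L')(-2))), -22), -1)), Mul(3645, Pow(2106, -1))) = Add(Mul(1516, Pow(Mul(4, -22, Add(-1, -22)), -1)), Mul(3645, Pow(2106, -1))) = Add(Mul(1516, Pow(Mul(4, -22, -23), -1)), Mul(3645, Rational(1, 2106))) = Add(Mul(1516, Pow(2024, -1)), Rational(45, 26)) = Add(Mul(1516, Rational(1, 2024)), Rational(45, 26)) = Add(Rational(379, 506), Rational(45, 26)) = Rational(8156, 3289)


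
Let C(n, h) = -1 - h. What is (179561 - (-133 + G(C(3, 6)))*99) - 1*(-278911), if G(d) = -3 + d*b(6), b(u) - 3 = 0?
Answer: 474015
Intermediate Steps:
b(u) = 3 (b(u) = 3 + 0 = 3)
G(d) = -3 + 3*d (G(d) = -3 + d*3 = -3 + 3*d)
(179561 - (-133 + G(C(3, 6)))*99) - 1*(-278911) = (179561 - (-133 + (-3 + 3*(-1 - 1*6)))*99) - 1*(-278911) = (179561 - (-133 + (-3 + 3*(-1 - 6)))*99) + 278911 = (179561 - (-133 + (-3 + 3*(-7)))*99) + 278911 = (179561 - (-133 + (-3 - 21))*99) + 278911 = (179561 - (-133 - 24)*99) + 278911 = (179561 - (-157)*99) + 278911 = (179561 - 1*(-15543)) + 278911 = (179561 + 15543) + 278911 = 195104 + 278911 = 474015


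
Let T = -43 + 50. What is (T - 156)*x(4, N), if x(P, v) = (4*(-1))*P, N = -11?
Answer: 2384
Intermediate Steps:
x(P, v) = -4*P
T = 7
(T - 156)*x(4, N) = (7 - 156)*(-4*4) = -149*(-16) = 2384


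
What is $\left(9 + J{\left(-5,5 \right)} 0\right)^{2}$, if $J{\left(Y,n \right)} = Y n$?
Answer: $81$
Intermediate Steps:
$\left(9 + J{\left(-5,5 \right)} 0\right)^{2} = \left(9 + \left(-5\right) 5 \cdot 0\right)^{2} = \left(9 - 0\right)^{2} = \left(9 + 0\right)^{2} = 9^{2} = 81$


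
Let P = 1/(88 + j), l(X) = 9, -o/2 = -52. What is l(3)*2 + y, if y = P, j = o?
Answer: 3457/192 ≈ 18.005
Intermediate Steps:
o = 104 (o = -2*(-52) = 104)
j = 104
P = 1/192 (P = 1/(88 + 104) = 1/192 ≈ 0.0052083)
y = 1/192 ≈ 0.0052083
l(3)*2 + y = 9*2 + 1/192 = 18 + 1/192 = 3457/192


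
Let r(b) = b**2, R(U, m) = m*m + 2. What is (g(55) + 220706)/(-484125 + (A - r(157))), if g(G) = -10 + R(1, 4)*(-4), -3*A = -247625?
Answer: -661872/1278697 ≈ -0.51761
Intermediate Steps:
A = 247625/3 (A = -1/3*(-247625) = 247625/3 ≈ 82542.)
R(U, m) = 2 + m**2 (R(U, m) = m**2 + 2 = 2 + m**2)
g(G) = -82 (g(G) = -10 + (2 + 4**2)*(-4) = -10 + (2 + 16)*(-4) = -10 + 18*(-4) = -10 - 72 = -82)
(g(55) + 220706)/(-484125 + (A - r(157))) = (-82 + 220706)/(-484125 + (247625/3 - 1*157**2)) = 220624/(-484125 + (247625/3 - 1*24649)) = 220624/(-484125 + (247625/3 - 24649)) = 220624/(-484125 + 173678/3) = 220624/(-1278697/3) = 220624*(-3/1278697) = -661872/1278697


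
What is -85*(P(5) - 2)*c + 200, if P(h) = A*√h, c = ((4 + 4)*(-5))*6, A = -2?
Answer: -40600 - 40800*√5 ≈ -1.3183e+5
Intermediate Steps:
c = -240 (c = (8*(-5))*6 = -40*6 = -240)
P(h) = -2*√h
-85*(P(5) - 2)*c + 200 = -85*(-2*√5 - 2)*(-240) + 200 = -85*(-2 - 2*√5)*(-240) + 200 = -85*(480 + 480*√5) + 200 = (-40800 - 40800*√5) + 200 = -40600 - 40800*√5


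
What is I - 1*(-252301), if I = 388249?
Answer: 640550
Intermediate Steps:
I - 1*(-252301) = 388249 - 1*(-252301) = 388249 + 252301 = 640550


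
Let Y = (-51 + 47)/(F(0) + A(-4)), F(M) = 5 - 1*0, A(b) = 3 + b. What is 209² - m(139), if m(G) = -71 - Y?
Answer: 43751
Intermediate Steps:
F(M) = 5 (F(M) = 5 + 0 = 5)
Y = -1 (Y = (-51 + 47)/(5 + (3 - 4)) = -4/(5 - 1) = -4/4 = -4*¼ = -1)
m(G) = -70 (m(G) = -71 - 1*(-1) = -71 + 1 = -70)
209² - m(139) = 209² - 1*(-70) = 43681 + 70 = 43751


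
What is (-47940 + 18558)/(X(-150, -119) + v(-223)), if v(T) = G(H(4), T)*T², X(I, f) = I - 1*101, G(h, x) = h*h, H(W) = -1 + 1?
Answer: 29382/251 ≈ 117.06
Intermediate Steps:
H(W) = 0
G(h, x) = h²
X(I, f) = -101 + I (X(I, f) = I - 101 = -101 + I)
v(T) = 0 (v(T) = 0²*T² = 0*T² = 0)
(-47940 + 18558)/(X(-150, -119) + v(-223)) = (-47940 + 18558)/((-101 - 150) + 0) = -29382/(-251 + 0) = -29382/(-251) = -29382*(-1/251) = 29382/251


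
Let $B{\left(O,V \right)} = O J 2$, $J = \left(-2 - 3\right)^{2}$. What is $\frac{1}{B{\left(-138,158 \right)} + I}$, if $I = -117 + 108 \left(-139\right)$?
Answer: $- \frac{1}{22029} \approx -4.5395 \cdot 10^{-5}$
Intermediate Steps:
$J = 25$ ($J = \left(-5\right)^{2} = 25$)
$B{\left(O,V \right)} = 50 O$ ($B{\left(O,V \right)} = O 25 \cdot 2 = 25 O 2 = 50 O$)
$I = -15129$ ($I = -117 - 15012 = -15129$)
$\frac{1}{B{\left(-138,158 \right)} + I} = \frac{1}{50 \left(-138\right) - 15129} = \frac{1}{-6900 - 15129} = \frac{1}{-22029} = - \frac{1}{22029}$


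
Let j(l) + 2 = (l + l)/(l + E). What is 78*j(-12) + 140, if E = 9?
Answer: 608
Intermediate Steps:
j(l) = -2 + 2*l/(9 + l) (j(l) = -2 + (l + l)/(l + 9) = -2 + (2*l)/(9 + l) = -2 + 2*l/(9 + l))
78*j(-12) + 140 = 78*(-18/(9 - 12)) + 140 = 78*(-18/(-3)) + 140 = 78*(-18*(-⅓)) + 140 = 78*6 + 140 = 468 + 140 = 608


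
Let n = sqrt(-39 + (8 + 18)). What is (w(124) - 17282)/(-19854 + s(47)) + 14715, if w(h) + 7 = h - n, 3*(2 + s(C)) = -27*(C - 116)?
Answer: 56612038/3847 + I*sqrt(13)/19235 ≈ 14716.0 + 0.00018745*I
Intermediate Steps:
n = I*sqrt(13) (n = sqrt(-39 + 26) = sqrt(-13) = I*sqrt(13) ≈ 3.6056*I)
s(C) = 1042 - 9*C (s(C) = -2 + (-27*(C - 116))/3 = -2 + (-27*(-116 + C))/3 = -2 + (3132 - 27*C)/3 = -2 + (1044 - 9*C) = 1042 - 9*C)
w(h) = -7 + h - I*sqrt(13) (w(h) = -7 + (h - I*sqrt(13)) = -7 + h - I*sqrt(13))
(w(124) - 17282)/(-19854 + s(47)) + 14715 = ((-7 + 124 - I*sqrt(13)) - 17282)/(-19854 + (1042 - 9*47)) + 14715 = ((117 - I*sqrt(13)) - 17282)/(-19854 + (1042 - 423)) + 14715 = (-17165 - I*sqrt(13))/(-19854 + 619) + 14715 = (-17165 - I*sqrt(13))/(-19235) + 14715 = (-17165 - I*sqrt(13))*(-1/19235) + 14715 = (3433/3847 + I*sqrt(13)/19235) + 14715 = 56612038/3847 + I*sqrt(13)/19235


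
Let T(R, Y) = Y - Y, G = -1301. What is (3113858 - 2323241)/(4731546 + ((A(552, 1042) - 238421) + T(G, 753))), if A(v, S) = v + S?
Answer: 790617/4494719 ≈ 0.17590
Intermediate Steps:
T(R, Y) = 0
A(v, S) = S + v
(3113858 - 2323241)/(4731546 + ((A(552, 1042) - 238421) + T(G, 753))) = (3113858 - 2323241)/(4731546 + (((1042 + 552) - 238421) + 0)) = 790617/(4731546 + ((1594 - 238421) + 0)) = 790617/(4731546 + (-236827 + 0)) = 790617/(4731546 - 236827) = 790617/4494719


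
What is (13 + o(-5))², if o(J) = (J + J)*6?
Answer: 2209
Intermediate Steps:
o(J) = 12*J (o(J) = (2*J)*6 = 12*J)
(13 + o(-5))² = (13 + 12*(-5))² = (13 - 60)² = (-47)² = 2209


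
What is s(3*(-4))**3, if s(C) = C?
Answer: -1728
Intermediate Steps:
s(3*(-4))**3 = (3*(-4))**3 = (-12)**3 = -1728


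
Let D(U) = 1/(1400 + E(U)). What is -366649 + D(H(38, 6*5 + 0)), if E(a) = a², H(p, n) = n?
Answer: -843292699/2300 ≈ -3.6665e+5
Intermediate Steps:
D(U) = 1/(1400 + U²)
-366649 + D(H(38, 6*5 + 0)) = -366649 + 1/(1400 + (6*5 + 0)²) = -366649 + 1/(1400 + (30 + 0)²) = -366649 + 1/(1400 + 30²) = -366649 + 1/(1400 + 900) = -366649 + 1/2300 = -843292699/2300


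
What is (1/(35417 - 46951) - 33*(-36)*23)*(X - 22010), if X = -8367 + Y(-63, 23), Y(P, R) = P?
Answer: -4796659328300/5767 ≈ -8.3174e+8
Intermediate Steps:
X = -8430 (X = -8367 - 63 = -8430)
(1/(35417 - 46951) - 33*(-36)*23)*(X - 22010) = (1/(35417 - 46951) - 33*(-36)*23)*(-8430 - 22010) = (1/(-11534) + 1188*23)*(-30440) = (-1/11534 + 27324)*(-30440) = (315155015/11534)*(-30440) = -4796659328300/5767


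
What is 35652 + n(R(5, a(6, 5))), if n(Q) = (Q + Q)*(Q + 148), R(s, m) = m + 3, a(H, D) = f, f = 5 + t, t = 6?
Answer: 40188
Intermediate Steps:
f = 11 (f = 5 + 6 = 11)
a(H, D) = 11
R(s, m) = 3 + m
n(Q) = 2*Q*(148 + Q) (n(Q) = (2*Q)*(148 + Q) = 2*Q*(148 + Q))
35652 + n(R(5, a(6, 5))) = 35652 + 2*(3 + 11)*(148 + (3 + 11)) = 35652 + 2*14*(148 + 14) = 35652 + 2*14*162 = 35652 + 4536 = 40188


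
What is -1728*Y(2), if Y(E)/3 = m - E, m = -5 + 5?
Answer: 10368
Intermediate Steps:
m = 0
Y(E) = -3*E (Y(E) = 3*(0 - E) = 3*(-E) = -3*E)
-1728*Y(2) = -(-5184)*2 = -1728*(-6) = 10368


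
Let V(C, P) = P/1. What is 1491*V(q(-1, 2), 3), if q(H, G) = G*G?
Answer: 4473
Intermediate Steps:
q(H, G) = G²
V(C, P) = P (V(C, P) = P*1 = P)
1491*V(q(-1, 2), 3) = 1491*3 = 4473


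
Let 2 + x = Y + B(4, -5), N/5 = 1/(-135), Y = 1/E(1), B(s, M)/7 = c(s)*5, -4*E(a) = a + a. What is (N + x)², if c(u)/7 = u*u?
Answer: 11179044361/729 ≈ 1.5335e+7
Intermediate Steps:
c(u) = 7*u² (c(u) = 7*(u*u) = 7*u²)
E(a) = -a/2 (E(a) = -(a + a)/4 = -a/2)
B(s, M) = 245*s² (B(s, M) = 7*((7*s²)*5) = 7*(35*s²) = 245*s²)
Y = -2 (Y = 1/(-½*1) = 1/(-½) = -2)
N = -1/27 (N = 5/(-135) = 5*(-1/135) = -1/27 ≈ -0.037037)
x = 3916 (x = -2 + (-2 + 245*4²) = -2 + (-2 + 245*16) = -2 + (-2 + 3920) = -2 + 3918 = 3916)
(N + x)² = (-1/27 + 3916)² = (105731/27)² = 11179044361/729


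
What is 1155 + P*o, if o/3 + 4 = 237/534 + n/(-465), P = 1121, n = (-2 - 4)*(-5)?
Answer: -60816087/5518 ≈ -11021.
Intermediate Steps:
n = 30 (n = -6*(-5) = 30)
o = -59937/5518 (o = -12 + 3*(237/534 + 30/(-465)) = -12 + 3*(237*(1/534) + 30*(-1/465)) = -12 + 3*(79/178 - 2/31) = -12 + 3*(2093/5518) = -12 + 6279/5518 = -59937/5518 ≈ -10.862)
1155 + P*o = 1155 + 1121*(-59937/5518) = 1155 - 67189377/5518 = -60816087/5518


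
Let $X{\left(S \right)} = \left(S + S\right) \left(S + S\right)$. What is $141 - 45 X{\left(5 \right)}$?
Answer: $-4359$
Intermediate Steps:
$X{\left(S \right)} = 4 S^{2}$ ($X{\left(S \right)} = 2 S 2 S = 4 S^{2}$)
$141 - 45 X{\left(5 \right)} = 141 - 45 \cdot 4 \cdot 5^{2} = 141 - 45 \cdot 4 \cdot 25 = 141 - 4500 = -4359$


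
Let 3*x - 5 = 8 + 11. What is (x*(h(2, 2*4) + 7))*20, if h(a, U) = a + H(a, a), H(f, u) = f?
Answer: 1760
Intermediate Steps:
h(a, U) = 2*a (h(a, U) = a + a = 2*a)
x = 8 (x = 5/3 + (8 + 11)/3 = 5/3 + (⅓)*19 = 5/3 + 19/3 = 8)
(x*(h(2, 2*4) + 7))*20 = (8*(2*2 + 7))*20 = (8*(4 + 7))*20 = (8*11)*20 = 88*20 = 1760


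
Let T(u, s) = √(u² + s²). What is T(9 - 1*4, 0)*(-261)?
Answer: -1305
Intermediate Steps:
T(u, s) = √(s² + u²)
T(9 - 1*4, 0)*(-261) = √(0² + (9 - 1*4)²)*(-261) = √(0 + (9 - 4)²)*(-261) = √(0 + 5²)*(-261) = √(0 + 25)*(-261) = √25*(-261) = 5*(-261) = -1305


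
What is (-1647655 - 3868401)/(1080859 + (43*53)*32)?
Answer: -5516056/1153787 ≈ -4.7808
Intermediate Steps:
(-1647655 - 3868401)/(1080859 + (43*53)*32) = -5516056/(1080859 + 2279*32) = -5516056/(1080859 + 72928) = -5516056/1153787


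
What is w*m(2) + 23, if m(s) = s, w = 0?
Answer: 23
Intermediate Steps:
w*m(2) + 23 = 0*2 + 23 = 0 + 23 = 23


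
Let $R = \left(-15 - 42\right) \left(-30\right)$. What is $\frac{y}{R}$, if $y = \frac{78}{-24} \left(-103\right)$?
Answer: $\frac{1339}{6840} \approx 0.19576$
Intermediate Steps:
$y = \frac{1339}{4}$ ($y = 78 \left(- \frac{1}{24}\right) \left(-103\right) = \left(- \frac{13}{4}\right) \left(-103\right) = \frac{1339}{4} \approx 334.75$)
$R = 1710$ ($R = \left(-15 - 42\right) \left(-30\right) = \left(-57\right) \left(-30\right) = 1710$)
$\frac{y}{R} = \frac{1339}{4 \cdot 1710} = \frac{1339}{4} \cdot \frac{1}{1710} = \frac{1339}{6840}$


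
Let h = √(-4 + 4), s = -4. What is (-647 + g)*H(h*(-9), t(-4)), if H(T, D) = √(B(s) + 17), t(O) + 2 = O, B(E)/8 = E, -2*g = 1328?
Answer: -1311*I*√15 ≈ -5077.5*I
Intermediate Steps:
g = -664 (g = -½*1328 = -664)
B(E) = 8*E
h = 0 (h = √0 = 0)
t(O) = -2 + O
H(T, D) = I*√15 (H(T, D) = √(8*(-4) + 17) = √(-32 + 17) = √(-15) = I*√15)
(-647 + g)*H(h*(-9), t(-4)) = (-647 - 664)*(I*√15) = -1311*I*√15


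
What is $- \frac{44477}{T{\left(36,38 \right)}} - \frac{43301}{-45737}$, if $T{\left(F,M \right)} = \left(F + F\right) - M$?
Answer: $- \frac{2032772315}{1555058} \approx -1307.2$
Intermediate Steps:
$T{\left(F,M \right)} = - M + 2 F$ ($T{\left(F,M \right)} = 2 F - M = - M + 2 F$)
$- \frac{44477}{T{\left(36,38 \right)}} - \frac{43301}{-45737} = - \frac{44477}{\left(-1\right) 38 + 2 \cdot 36} - \frac{43301}{-45737} = - \frac{44477}{-38 + 72} - - \frac{43301}{45737} = - \frac{44477}{34} + \frac{43301}{45737} = - \frac{2032772315}{1555058}$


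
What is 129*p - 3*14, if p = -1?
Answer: -171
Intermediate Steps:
129*p - 3*14 = 129*(-1) - 3*14 = -129 - 42 = -171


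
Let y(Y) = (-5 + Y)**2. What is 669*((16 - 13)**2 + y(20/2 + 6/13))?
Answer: 4389978/169 ≈ 25976.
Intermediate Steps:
669*((16 - 13)**2 + y(20/2 + 6/13)) = 669*((16 - 13)**2 + (-5 + (20/2 + 6/13))**2) = 669*(3**2 + (-5 + (20*(1/2) + 6*(1/13)))**2) = 669*(9 + (-5 + (10 + 6/13))**2) = 669*(9 + (-5 + 136/13)**2) = 669*(9 + (71/13)**2) = 669*(9 + 5041/169) = 669*(6562/169) = 4389978/169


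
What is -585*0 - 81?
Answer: -81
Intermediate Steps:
-585*0 - 81 = -45*0 - 81 = 0 - 81 = -81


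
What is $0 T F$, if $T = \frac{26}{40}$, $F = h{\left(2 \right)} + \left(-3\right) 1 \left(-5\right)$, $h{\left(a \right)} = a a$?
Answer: $0$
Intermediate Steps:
$h{\left(a \right)} = a^{2}$
$F = 19$ ($F = 2^{2} + \left(-3\right) 1 \left(-5\right) = 4 - -15 = 4 + 15 = 19$)
$T = \frac{13}{20}$ ($T = 26 \cdot \frac{1}{40} = \frac{13}{20} \approx 0.65$)
$0 T F = 0 \cdot \frac{13}{20} \cdot 19 = 0 \cdot 19 = 0$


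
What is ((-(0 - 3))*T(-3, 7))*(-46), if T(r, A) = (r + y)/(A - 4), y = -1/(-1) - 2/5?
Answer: 552/5 ≈ 110.40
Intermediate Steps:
y = 3/5 (y = -1*(-1) - 2*1/5 = 1 - 2/5 = 3/5 ≈ 0.60000)
T(r, A) = (3/5 + r)/(-4 + A) (T(r, A) = (r + 3/5)/(A - 4) = (3/5 + r)/(-4 + A))
((-(0 - 3))*T(-3, 7))*(-46) = ((-(0 - 3))*((3/5 - 3)/(-4 + 7)))*(-46) = ((-1*(-3))*(-12/5/3))*(-46) = (3*((1/3)*(-12/5)))*(-46) = (3*(-4/5))*(-46) = -12/5*(-46) = 552/5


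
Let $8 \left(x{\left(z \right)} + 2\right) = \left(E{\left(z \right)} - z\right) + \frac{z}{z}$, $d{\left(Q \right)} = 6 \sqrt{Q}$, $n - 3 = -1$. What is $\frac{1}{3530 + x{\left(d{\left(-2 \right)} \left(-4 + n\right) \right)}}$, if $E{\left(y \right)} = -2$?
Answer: $\frac{225784}{796538017} - \frac{96 i \sqrt{2}}{796538017} \approx 0.00028346 - 1.7044 \cdot 10^{-7} i$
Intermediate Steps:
$n = 2$ ($n = 3 - 1 = 2$)
$x{\left(z \right)} = - \frac{17}{8} - \frac{z}{8}$ ($x{\left(z \right)} = -2 + \frac{\left(-2 - z\right) + \frac{z}{z}}{8} = -2 + \frac{\left(-2 - z\right) + 1}{8} = -2 + \frac{-1 - z}{8} = -2 - \left(\frac{1}{8} + \frac{z}{8}\right) = - \frac{17}{8} - \frac{z}{8}$)
$\frac{1}{3530 + x{\left(d{\left(-2 \right)} \left(-4 + n\right) \right)}} = \frac{1}{3530 - \left(\frac{17}{8} + \frac{6 \sqrt{-2} \left(-4 + 2\right)}{8}\right)} = \frac{1}{3530 - \left(\frac{17}{8} + \frac{6 i \sqrt{2} \left(-2\right)}{8}\right)} = \frac{1}{3530 - \left(\frac{17}{8} + \frac{\left(-12\right) i \sqrt{2}}{8}\right)} = \frac{1}{3530 - \left(\frac{17}{8} - \frac{3 i \sqrt{2}}{2}\right)} = \frac{1}{\frac{28223}{8} + \frac{3 i \sqrt{2}}{2}}$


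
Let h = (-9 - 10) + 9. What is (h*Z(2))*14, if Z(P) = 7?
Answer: -980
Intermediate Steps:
h = -10 (h = -19 + 9 = -10)
(h*Z(2))*14 = -10*7*14 = -70*14 = -980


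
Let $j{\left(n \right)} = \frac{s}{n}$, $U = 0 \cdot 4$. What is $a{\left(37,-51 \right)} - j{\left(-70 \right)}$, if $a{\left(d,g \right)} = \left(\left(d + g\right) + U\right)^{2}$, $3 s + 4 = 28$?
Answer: $\frac{6864}{35} \approx 196.11$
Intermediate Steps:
$U = 0$
$s = 8$ ($s = - \frac{4}{3} + \frac{1}{3} \cdot 28 = - \frac{4}{3} + \frac{28}{3} = 8$)
$j{\left(n \right)} = \frac{8}{n}$
$a{\left(d,g \right)} = \left(d + g\right)^{2}$ ($a{\left(d,g \right)} = \left(\left(d + g\right) + 0\right)^{2} = \left(d + g\right)^{2}$)
$a{\left(37,-51 \right)} - j{\left(-70 \right)} = \left(37 - 51\right)^{2} - \frac{8}{-70} = \left(-14\right)^{2} - 8 \left(- \frac{1}{70}\right) = 196 - - \frac{4}{35} = 196 + \frac{4}{35} = \frac{6864}{35}$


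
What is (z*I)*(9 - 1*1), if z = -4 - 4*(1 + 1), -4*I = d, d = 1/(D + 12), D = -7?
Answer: 24/5 ≈ 4.8000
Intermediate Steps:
d = ⅕ (d = 1/(-7 + 12) = 1/5 = ⅕ ≈ 0.20000)
I = -1/20 (I = -¼*⅕ = -1/20 ≈ -0.050000)
z = -12 (z = -4 - 4*2 = -4 - 8 = -12)
(z*I)*(9 - 1*1) = (-12*(-1/20))*(9 - 1*1) = 3*(9 - 1)/5 = (⅗)*8 = 24/5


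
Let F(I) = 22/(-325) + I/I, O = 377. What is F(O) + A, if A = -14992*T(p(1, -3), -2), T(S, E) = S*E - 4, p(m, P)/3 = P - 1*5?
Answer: -214385297/325 ≈ -6.5965e+5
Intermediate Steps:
p(m, P) = -15 + 3*P (p(m, P) = 3*(P - 1*5) = 3*(P - 5) = 3*(-5 + P) = -15 + 3*P)
T(S, E) = -4 + E*S (T(S, E) = E*S - 4 = -4 + E*S)
F(I) = 303/325 (F(I) = 22*(-1/325) + 1 = -22/325 + 1 = 303/325)
A = -659648 (A = -14992*(-4 - 2*(-15 + 3*(-3))) = -14992*(-4 - 2*(-15 - 9)) = -14992*(-4 - 2*(-24)) = -14992*(-4 + 48) = -14992*44 = -659648)
F(O) + A = 303/325 - 659648 = -214385297/325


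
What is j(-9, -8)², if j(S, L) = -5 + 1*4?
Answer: 1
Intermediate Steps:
j(S, L) = -1 (j(S, L) = -5 + 4 = -1)
j(-9, -8)² = (-1)² = 1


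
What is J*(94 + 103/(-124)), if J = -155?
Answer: -57765/4 ≈ -14441.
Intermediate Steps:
J*(94 + 103/(-124)) = -155*(94 + 103/(-124)) = -155*(94 + 103*(-1/124)) = -155*(94 - 103/124) = -155*11553/124 = -57765/4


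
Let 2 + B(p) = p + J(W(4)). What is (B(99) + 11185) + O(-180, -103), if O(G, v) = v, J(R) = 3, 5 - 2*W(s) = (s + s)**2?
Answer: 11182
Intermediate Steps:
W(s) = 5/2 - 2*s**2 (W(s) = 5/2 - (s + s)**2/2 = 5/2 - 4*s**2/2 = 5/2 - 2*s**2)
B(p) = 1 + p (B(p) = -2 + (p + 3) = -2 + (3 + p) = 1 + p)
(B(99) + 11185) + O(-180, -103) = ((1 + 99) + 11185) - 103 = (100 + 11185) - 103 = 11285 - 103 = 11182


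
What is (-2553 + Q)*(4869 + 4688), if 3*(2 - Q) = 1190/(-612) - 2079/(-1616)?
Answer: -1063652651291/43632 ≈ -2.4378e+7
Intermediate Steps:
Q = 96833/43632 (Q = 2 - (1190/(-612) - 2079/(-1616))/3 = 2 - (1190*(-1/612) - 2079*(-1/1616))/3 = 2 - (-35/18 + 2079/1616)/3 = 2 - ⅓*(-9569/14544) = 2 + 9569/43632 = 96833/43632 ≈ 2.2193)
(-2553 + Q)*(4869 + 4688) = (-2553 + 96833/43632)*(4869 + 4688) = -111295663/43632*9557 = -1063652651291/43632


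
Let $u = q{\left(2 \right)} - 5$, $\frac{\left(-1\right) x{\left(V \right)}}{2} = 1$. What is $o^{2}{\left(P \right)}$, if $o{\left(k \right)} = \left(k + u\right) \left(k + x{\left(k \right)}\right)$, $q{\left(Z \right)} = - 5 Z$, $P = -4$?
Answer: $12996$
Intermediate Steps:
$x{\left(V \right)} = -2$ ($x{\left(V \right)} = \left(-2\right) 1 = -2$)
$u = -15$ ($u = \left(-5\right) 2 - 5 = -10 - 5 = -15$)
$o{\left(k \right)} = \left(-15 + k\right) \left(-2 + k\right)$ ($o{\left(k \right)} = \left(k - 15\right) \left(k - 2\right) = \left(-15 + k\right) \left(-2 + k\right)$)
$o^{2}{\left(P \right)} = \left(30 + \left(-4\right)^{2} - -68\right)^{2} = \left(30 + 16 + 68\right)^{2} = 114^{2} = 12996$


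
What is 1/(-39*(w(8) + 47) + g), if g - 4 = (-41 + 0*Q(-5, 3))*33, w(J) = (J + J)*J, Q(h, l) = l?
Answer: -1/8174 ≈ -0.00012234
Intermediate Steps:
w(J) = 2*J² (w(J) = (2*J)*J = 2*J²)
g = -1349 (g = 4 + (-41 + 0*3)*33 = 4 + (-41 + 0)*33 = 4 - 41*33 = 4 - 1353 = -1349)
1/(-39*(w(8) + 47) + g) = 1/(-39*(2*8² + 47) - 1349) = 1/(-39*(2*64 + 47) - 1349) = 1/(-39*(128 + 47) - 1349) = 1/(-39*175 - 1349) = 1/(-6825 - 1349) = 1/(-8174) = -1/8174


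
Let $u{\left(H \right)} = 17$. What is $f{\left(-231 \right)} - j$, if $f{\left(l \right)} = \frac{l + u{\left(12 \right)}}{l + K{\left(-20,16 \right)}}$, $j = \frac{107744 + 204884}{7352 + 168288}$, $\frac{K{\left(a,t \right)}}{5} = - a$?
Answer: $- \frac{841827}{5752210} \approx -0.14635$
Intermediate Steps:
$K{\left(a,t \right)} = - 5 a$ ($K{\left(a,t \right)} = 5 \left(- a\right) = - 5 a$)
$j = \frac{78157}{43910}$ ($j = \frac{312628}{175640} = 312628 \cdot \frac{1}{175640} = \frac{78157}{43910} \approx 1.7799$)
$f{\left(l \right)} = \frac{17 + l}{100 + l}$ ($f{\left(l \right)} = \frac{l + 17}{l - -100} = \frac{17 + l}{l + 100} = \frac{17 + l}{100 + l}$)
$f{\left(-231 \right)} - j = \frac{17 - 231}{100 - 231} - \frac{78157}{43910} = \frac{1}{-131} \left(-214\right) - \frac{78157}{43910} = \left(- \frac{1}{131}\right) \left(-214\right) - \frac{78157}{43910} = \frac{214}{131} - \frac{78157}{43910} = - \frac{841827}{5752210}$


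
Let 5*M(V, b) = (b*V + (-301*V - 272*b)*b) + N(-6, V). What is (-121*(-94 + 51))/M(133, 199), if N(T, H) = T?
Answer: -26015/18711578 ≈ -0.0013903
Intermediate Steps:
M(V, b) = -6/5 + V*b/5 + b*(-301*V - 272*b)/5 (M(V, b) = ((b*V + (-301*V - 272*b)*b) - 6)/5 = ((V*b + b*(-301*V - 272*b)) - 6)/5 = (-6 + V*b + b*(-301*V - 272*b))/5 = -6/5 + V*b/5 + b*(-301*V - 272*b)/5)
(-121*(-94 + 51))/M(133, 199) = (-121*(-94 + 51))/(-6/5 - 272/5*199² - 60*133*199) = (-121*(-43))/(-6/5 - 272/5*39601 - 1588020) = 5203/(-6/5 - 10771472/5 - 1588020) = 5203/(-18711578/5) = 5203*(-5/18711578) = -26015/18711578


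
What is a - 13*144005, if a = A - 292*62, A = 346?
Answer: -1889823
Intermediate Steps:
a = -17758 (a = 346 - 292*62 = 346 - 18104 = -17758)
a - 13*144005 = -17758 - 13*144005 = -17758 - 1872065 = -1889823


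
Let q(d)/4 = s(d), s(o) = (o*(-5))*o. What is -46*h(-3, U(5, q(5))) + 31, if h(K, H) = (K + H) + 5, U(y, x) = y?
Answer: -291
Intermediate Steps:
s(o) = -5*o² (s(o) = (-5*o)*o = -5*o²)
q(d) = -20*d² (q(d) = 4*(-5*d²) = -20*d²)
h(K, H) = 5 + H + K (h(K, H) = (H + K) + 5 = 5 + H + K)
-46*h(-3, U(5, q(5))) + 31 = -46*(5 + 5 - 3) + 31 = -46*7 + 31 = -322 + 31 = -291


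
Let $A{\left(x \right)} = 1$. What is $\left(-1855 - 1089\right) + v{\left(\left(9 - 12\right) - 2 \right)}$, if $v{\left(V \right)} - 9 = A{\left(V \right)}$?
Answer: $-2934$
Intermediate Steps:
$v{\left(V \right)} = 10$ ($v{\left(V \right)} = 9 + 1 = 10$)
$\left(-1855 - 1089\right) + v{\left(\left(9 - 12\right) - 2 \right)} = \left(-1855 - 1089\right) + 10 = -2944 + 10 = -2934$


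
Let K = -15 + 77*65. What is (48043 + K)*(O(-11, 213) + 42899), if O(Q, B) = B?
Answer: 2286358696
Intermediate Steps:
K = 4990 (K = -15 + 5005 = 4990)
(48043 + K)*(O(-11, 213) + 42899) = (48043 + 4990)*(213 + 42899) = 53033*43112 = 2286358696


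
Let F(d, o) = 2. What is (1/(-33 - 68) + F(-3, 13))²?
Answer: 40401/10201 ≈ 3.9605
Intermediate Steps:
(1/(-33 - 68) + F(-3, 13))² = (1/(-33 - 68) + 2)² = (1/(-101) + 2)² = (-1/101 + 2)² = (201/101)² = 40401/10201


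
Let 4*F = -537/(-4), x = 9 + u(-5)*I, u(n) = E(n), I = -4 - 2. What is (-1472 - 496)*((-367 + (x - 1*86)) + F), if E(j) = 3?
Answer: 843165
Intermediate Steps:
I = -6
u(n) = 3
x = -9 (x = 9 + 3*(-6) = 9 - 18 = -9)
F = 537/16 (F = (-537/(-4))/4 = (-537*(-¼))/4 = (¼)*(537/4) = 537/16 ≈ 33.563)
(-1472 - 496)*((-367 + (x - 1*86)) + F) = (-1472 - 496)*((-367 + (-9 - 1*86)) + 537/16) = -1968*((-367 + (-9 - 86)) + 537/16) = -1968*((-367 - 95) + 537/16) = -1968*(-462 + 537/16) = -1968*(-6855/16) = 843165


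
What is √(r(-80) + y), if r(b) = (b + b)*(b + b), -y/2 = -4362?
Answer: 2*√8581 ≈ 185.27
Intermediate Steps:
y = 8724 (y = -2*(-4362) = 8724)
r(b) = 4*b² (r(b) = (2*b)*(2*b) = 4*b²)
√(r(-80) + y) = √(4*(-80)² + 8724) = √(4*6400 + 8724) = √(25600 + 8724) = √34324 = 2*√8581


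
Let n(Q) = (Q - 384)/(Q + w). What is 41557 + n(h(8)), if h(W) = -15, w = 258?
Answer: 3365984/81 ≈ 41555.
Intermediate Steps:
n(Q) = (-384 + Q)/(258 + Q) (n(Q) = (Q - 384)/(Q + 258) = (-384 + Q)/(258 + Q))
41557 + n(h(8)) = 41557 + (-384 - 15)/(258 - 15) = 41557 - 399/243 = 41557 + (1/243)*(-399) = 41557 - 133/81 = 3365984/81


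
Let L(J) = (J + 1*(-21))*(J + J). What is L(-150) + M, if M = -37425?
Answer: 13875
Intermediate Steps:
L(J) = 2*J*(-21 + J) (L(J) = (J - 21)*(2*J) = (-21 + J)*(2*J) = 2*J*(-21 + J))
L(-150) + M = 2*(-150)*(-21 - 150) - 37425 = 2*(-150)*(-171) - 37425 = 51300 - 37425 = 13875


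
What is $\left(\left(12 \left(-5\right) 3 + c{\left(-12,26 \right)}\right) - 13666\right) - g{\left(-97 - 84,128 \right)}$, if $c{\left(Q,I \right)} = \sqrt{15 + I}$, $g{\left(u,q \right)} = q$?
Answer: $-13974 + \sqrt{41} \approx -13968.0$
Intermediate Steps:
$\left(\left(12 \left(-5\right) 3 + c{\left(-12,26 \right)}\right) - 13666\right) - g{\left(-97 - 84,128 \right)} = \left(\left(12 \left(-5\right) 3 + \sqrt{15 + 26}\right) - 13666\right) - 128 = \left(\left(\left(-60\right) 3 + \sqrt{41}\right) - 13666\right) - 128 = \left(\left(-180 + \sqrt{41}\right) - 13666\right) - 128 = \left(-13846 + \sqrt{41}\right) - 128 = -13974 + \sqrt{41}$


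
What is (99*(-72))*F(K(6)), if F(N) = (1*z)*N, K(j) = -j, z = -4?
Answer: -171072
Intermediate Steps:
F(N) = -4*N (F(N) = (1*(-4))*N = -4*N)
(99*(-72))*F(K(6)) = (99*(-72))*(-(-4)*6) = -(-28512)*(-6) = -7128*24 = -171072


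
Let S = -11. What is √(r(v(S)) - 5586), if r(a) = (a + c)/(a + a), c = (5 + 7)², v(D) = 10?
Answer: I*√557830/10 ≈ 74.688*I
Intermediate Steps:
c = 144 (c = 12² = 144)
r(a) = (144 + a)/(2*a) (r(a) = (a + 144)/(a + a) = (144 + a)/((2*a)) = (144 + a)*(1/(2*a)) = (144 + a)/(2*a))
√(r(v(S)) - 5586) = √((½)*(144 + 10)/10 - 5586) = √((½)*(⅒)*154 - 5586) = √(77/10 - 5586) = √(-55783/10) = I*√557830/10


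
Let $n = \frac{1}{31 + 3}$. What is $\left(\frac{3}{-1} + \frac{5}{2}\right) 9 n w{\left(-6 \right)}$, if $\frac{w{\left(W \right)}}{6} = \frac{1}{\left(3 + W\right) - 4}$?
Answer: $\frac{27}{238} \approx 0.11345$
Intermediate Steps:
$n = \frac{1}{34} \approx 0.029412$
$w{\left(W \right)} = \frac{6}{-1 + W}$ ($w{\left(W \right)} = \frac{6}{\left(3 + W\right) - 4} = \frac{6}{-1 + W}$)
$\left(\frac{3}{-1} + \frac{5}{2}\right) 9 n w{\left(-6 \right)} = \left(\frac{3}{-1} + \frac{5}{2}\right) 9 \cdot \frac{1}{34} \frac{6}{-1 - 6} = \left(3 \left(-1\right) + 5 \cdot \frac{1}{2}\right) 9 \cdot \frac{1}{34} \frac{6}{-7} = \left(-3 + \frac{5}{2}\right) 9 \cdot \frac{1}{34} \cdot 6 \left(- \frac{1}{7}\right) = \left(- \frac{1}{2}\right) 9 \cdot \frac{1}{34} \left(- \frac{6}{7}\right) = \left(- \frac{9}{2}\right) \frac{1}{34} \left(- \frac{6}{7}\right) = \left(- \frac{9}{68}\right) \left(- \frac{6}{7}\right) = \frac{27}{238}$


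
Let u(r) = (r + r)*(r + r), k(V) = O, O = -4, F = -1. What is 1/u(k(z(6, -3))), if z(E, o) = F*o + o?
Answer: 1/64 ≈ 0.015625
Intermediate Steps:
z(E, o) = 0 (z(E, o) = -o + o = 0)
k(V) = -4
u(r) = 4*r² (u(r) = (2*r)*(2*r) = 4*r²)
1/u(k(z(6, -3))) = 1/(4*(-4)²) = 1/(4*16) = 1/64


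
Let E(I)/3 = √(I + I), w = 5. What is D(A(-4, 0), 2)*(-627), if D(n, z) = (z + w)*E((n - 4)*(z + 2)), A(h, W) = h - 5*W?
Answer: -105336*I ≈ -1.0534e+5*I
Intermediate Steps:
E(I) = 3*√2*√I (E(I) = 3*√(I + I) = 3*√(2*I) = 3*(√2*√I) = 3*√2*√I)
D(n, z) = 3*√2*√((-4 + n)*(2 + z))*(5 + z) (D(n, z) = (z + 5)*(3*√2*√((n - 4)*(z + 2))) = (5 + z)*(3*√2*√((-4 + n)*(2 + z))) = 3*√2*√((-4 + n)*(2 + z))*(5 + z))
D(A(-4, 0), 2)*(-627) = (√(-16 - 8*2 + 4*(-4 - 5*0) + 2*(-4 - 5*0)*2)*(15 + 3*2))*(-627) = (√(-16 - 16 + 4*(-4 + 0) + 2*(-4 + 0)*2)*(15 + 6))*(-627) = (√(-16 - 16 + 4*(-4) + 2*(-4)*2)*21)*(-627) = (√(-16 - 16 - 16 - 16)*21)*(-627) = (√(-64)*21)*(-627) = ((8*I)*21)*(-627) = (168*I)*(-627) = -105336*I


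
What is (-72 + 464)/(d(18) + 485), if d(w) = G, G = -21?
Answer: 49/58 ≈ 0.84483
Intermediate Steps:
d(w) = -21
(-72 + 464)/(d(18) + 485) = (-72 + 464)/(-21 + 485) = 392/464 = 392*(1/464) = 49/58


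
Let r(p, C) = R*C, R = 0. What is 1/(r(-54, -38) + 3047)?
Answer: 1/3047 ≈ 0.00032819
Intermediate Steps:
r(p, C) = 0 (r(p, C) = 0*C = 0)
1/(r(-54, -38) + 3047) = 1/(0 + 3047) = 1/3047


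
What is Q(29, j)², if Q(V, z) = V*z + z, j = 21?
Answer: 396900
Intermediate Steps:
Q(V, z) = z + V*z
Q(29, j)² = (21*(1 + 29))² = (21*30)² = 630² = 396900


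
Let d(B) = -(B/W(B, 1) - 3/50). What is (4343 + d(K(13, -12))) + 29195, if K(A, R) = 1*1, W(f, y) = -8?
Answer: 6707637/200 ≈ 33538.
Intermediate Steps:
K(A, R) = 1
d(B) = 3/50 + B/8 (d(B) = -(B/(-8) - 3/50) = -(B*(-⅛) - 3*1/50) = -(-B/8 - 3/50) = -(-3/50 - B/8) = 3/50 + B/8)
(4343 + d(K(13, -12))) + 29195 = (4343 + (3/50 + (⅛)*1)) + 29195 = (4343 + (3/50 + ⅛)) + 29195 = (4343 + 37/200) + 29195 = 868637/200 + 29195 = 6707637/200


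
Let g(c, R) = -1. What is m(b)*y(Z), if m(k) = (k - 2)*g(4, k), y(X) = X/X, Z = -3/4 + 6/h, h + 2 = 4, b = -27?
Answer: 29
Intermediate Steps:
h = 2 (h = -2 + 4 = 2)
Z = 9/4 (Z = -3/4 + 6/2 = -3*¼ + 6*(½) = -¾ + 3 = 9/4 ≈ 2.2500)
y(X) = 1
m(k) = 2 - k (m(k) = (k - 2)*(-1) = (-2 + k)*(-1) = 2 - k)
m(b)*y(Z) = (2 - 1*(-27))*1 = (2 + 27)*1 = 29*1 = 29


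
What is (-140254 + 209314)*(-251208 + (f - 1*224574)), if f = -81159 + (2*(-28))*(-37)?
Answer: -38319253140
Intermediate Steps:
f = -79087 (f = -81159 - 56*(-37) = -81159 + 2072 = -79087)
(-140254 + 209314)*(-251208 + (f - 1*224574)) = (-140254 + 209314)*(-251208 + (-79087 - 1*224574)) = 69060*(-251208 + (-79087 - 224574)) = 69060*(-251208 - 303661) = 69060*(-554869) = -38319253140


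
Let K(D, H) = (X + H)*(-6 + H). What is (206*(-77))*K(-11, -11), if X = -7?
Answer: -4853772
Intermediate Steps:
K(D, H) = (-7 + H)*(-6 + H)
(206*(-77))*K(-11, -11) = (206*(-77))*(42 + (-11)² - 13*(-11)) = -15862*(42 + 121 + 143) = -15862*306 = -4853772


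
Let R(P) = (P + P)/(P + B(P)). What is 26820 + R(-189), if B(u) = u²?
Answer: 2521079/94 ≈ 26820.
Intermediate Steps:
R(P) = 2*P/(P + P²) (R(P) = (P + P)/(P + P²) = (2*P)/(P + P²) = 2*P/(P + P²))
26820 + R(-189) = 26820 + 2/(1 - 189) = 26820 + 2/(-188) = 26820 + 2*(-1/188) = 26820 - 1/94 = 2521079/94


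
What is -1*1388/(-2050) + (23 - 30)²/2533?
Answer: 1808127/2596325 ≈ 0.69642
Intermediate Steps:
-1*1388/(-2050) + (23 - 30)²/2533 = -1388*(-1/2050) + (-7)²*(1/2533) = 694/1025 + 49*(1/2533) = 694/1025 + 49/2533 = 1808127/2596325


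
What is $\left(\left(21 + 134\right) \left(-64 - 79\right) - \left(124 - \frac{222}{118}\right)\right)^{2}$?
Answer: $\frac{1729067203600}{3481} \approx 4.9672 \cdot 10^{8}$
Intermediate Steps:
$\left(\left(21 + 134\right) \left(-64 - 79\right) - \left(124 - \frac{222}{118}\right)\right)^{2} = \left(155 \left(-143\right) + \left(-124 + 222 \cdot \frac{1}{118}\right)\right)^{2} = \left(-22165 + \left(-124 + \frac{111}{59}\right)\right)^{2} = \left(-22165 - \frac{7205}{59}\right)^{2} = \left(- \frac{1314940}{59}\right)^{2} = \frac{1729067203600}{3481}$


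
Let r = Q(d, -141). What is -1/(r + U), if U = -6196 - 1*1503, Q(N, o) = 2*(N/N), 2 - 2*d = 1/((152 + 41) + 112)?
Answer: 1/7697 ≈ 0.00012992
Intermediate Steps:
d = 609/610 (d = 1 - 1/(2*((152 + 41) + 112)) = 1 - 1/(2*(193 + 112)) = 1 - ½/305 = 1 - ½*1/305 = 1 - 1/610 = 609/610 ≈ 0.99836)
Q(N, o) = 2 (Q(N, o) = 2*1 = 2)
r = 2
U = -7699 (U = -6196 - 1503 = -7699)
-1/(r + U) = -1/(2 - 7699) = -1/(-7697) = -1*(-1/7697) = 1/7697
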